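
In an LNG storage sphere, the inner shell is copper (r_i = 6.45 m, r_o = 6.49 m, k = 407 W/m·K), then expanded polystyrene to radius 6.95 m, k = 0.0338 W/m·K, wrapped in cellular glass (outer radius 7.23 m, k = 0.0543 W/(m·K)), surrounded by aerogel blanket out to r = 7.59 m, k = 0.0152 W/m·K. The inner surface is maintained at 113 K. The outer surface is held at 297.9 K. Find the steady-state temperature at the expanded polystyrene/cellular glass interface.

Treat each layer as a resistance in series:
  R_copper = (1/6.45 − 1/6.49)/(4πk) = 9.556×10^-4/(4π·407) = 1.868×10^-7 K/W
  R_expanded polystyrene = (1/6.49 − 1/6.95)/(4πk) = 0.01020/(4π·0.0338) = 0.02401 K/W
  R_cellular glass = (1/6.95 − 1/7.23)/(4πk) = 0.005572/(4π·0.0543) = 0.008166 K/W
  R_aerogel blanket = (1/7.23 − 1/7.59)/(4πk) = 0.006560/(4π·0.0152) = 0.03435 K/W
ΣR = 1.868×10^-7 + 0.02401 + 0.008166 + 0.03435 = 0.06653 K/W
Q = ΔT/ΣR = (113 K − 297.9 K)/0.06653 = -2779 W
From the inner boundary to the expanded polystyrene/cellular glass interface, ΣR_partial = 0.02401 K/W.
T_interface = T_in − Q·ΣR_partial = 113 K − (-2779)(0.02401) = 179.7 K

T = 179.7 K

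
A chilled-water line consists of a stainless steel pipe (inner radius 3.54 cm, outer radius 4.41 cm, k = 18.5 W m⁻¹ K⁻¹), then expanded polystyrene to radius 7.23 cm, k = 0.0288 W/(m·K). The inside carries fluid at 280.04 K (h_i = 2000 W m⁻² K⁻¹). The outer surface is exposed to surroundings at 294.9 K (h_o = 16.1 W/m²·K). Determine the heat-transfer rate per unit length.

Q' = 5.17 W/m

Resistance network (inner→outer):
  R'_conv,in = 1/(2πr h) = 1/(2π·0.0354·2000) = 0.002248 m·K/W
  R'_stainless steel = ln(0.0441/0.0354)/(2πk) = 0.2197/(2π·18.5) = 0.001890 m·K/W
  R'_expanded polystyrene = ln(0.0723/0.0441)/(2πk) = 0.4944/(2π·0.0288) = 2.732 m·K/W
  R'_conv,out = 1/(2πr h) = 1/(2π·0.0723·16.1) = 0.1367 m·K/W
ΣR = 0.002248 + 0.001890 + 2.732 + 0.1367 = 2.873 m·K/W
Q' = ΔT/ΣR = (280.04 K − 294.9 K)/2.873 = -5.17 W/m
(Negative Q' ⇒ heat flows inward; heat gain = 5.17 W/m.)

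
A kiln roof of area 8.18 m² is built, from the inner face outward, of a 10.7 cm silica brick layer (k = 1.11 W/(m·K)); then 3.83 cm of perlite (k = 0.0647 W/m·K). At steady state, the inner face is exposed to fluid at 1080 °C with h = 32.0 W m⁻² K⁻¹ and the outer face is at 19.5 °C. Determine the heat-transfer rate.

Q = 12100 W

Series thermal resistances, inner to outer:
  R_conv,in = 1/(hA) = 1/(32.0·8.18) = 0.003820 K/W
  R_silica brick = L/(kA) = 0.107/(1.11·8.18) = 0.01178 K/W
  R_perlite = L/(kA) = 0.0383/(0.0647·8.18) = 0.07237 K/W
ΣR = 0.003820 + 0.01178 + 0.07237 = 0.08797 K/W
Q = ΔT/ΣR = (1080 °C − 19.5 °C)/0.08797 = 12100 W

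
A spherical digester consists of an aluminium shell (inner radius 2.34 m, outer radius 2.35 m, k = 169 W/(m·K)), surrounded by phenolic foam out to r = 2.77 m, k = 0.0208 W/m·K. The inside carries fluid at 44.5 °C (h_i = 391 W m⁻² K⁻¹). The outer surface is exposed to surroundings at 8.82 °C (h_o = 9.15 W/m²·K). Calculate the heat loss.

Q = 144 W

Resistance network (inner→outer):
  R_conv,in = 1/(4πr²h) = 1/(4π·2.34²·391) = 3.717×10^-5 K/W
  R_aluminium = (1/2.34 − 1/2.35)/(4πk) = 0.001819/(4π·169) = 8.563×10^-7 K/W
  R_phenolic foam = (1/2.35 − 1/2.77)/(4πk) = 0.06452/(4π·0.0208) = 0.2468 K/W
  R_conv,out = 1/(4πr²h) = 1/(4π·2.77²·9.15) = 0.001133 K/W
ΣR = 3.717×10^-5 + 8.563×10^-7 + 0.2468 + 0.001133 = 0.2480 K/W
Q = ΔT/ΣR = (44.5 °C − 8.82 °C)/0.2480 = 144 W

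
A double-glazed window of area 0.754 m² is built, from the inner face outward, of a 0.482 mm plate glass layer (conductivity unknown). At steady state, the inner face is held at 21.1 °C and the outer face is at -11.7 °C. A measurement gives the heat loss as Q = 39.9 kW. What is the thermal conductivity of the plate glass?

ΣR = ΔT/Q = |21.1 − -11.7|/39900 = 8.221×10^-4 K/W
L/(kA) = 8.221×10^-4 ⇒ k = 4.82×10^-4/(8.221×10^-4·0.754) = 0.778 W/m·K

k = 0.778 W/m·K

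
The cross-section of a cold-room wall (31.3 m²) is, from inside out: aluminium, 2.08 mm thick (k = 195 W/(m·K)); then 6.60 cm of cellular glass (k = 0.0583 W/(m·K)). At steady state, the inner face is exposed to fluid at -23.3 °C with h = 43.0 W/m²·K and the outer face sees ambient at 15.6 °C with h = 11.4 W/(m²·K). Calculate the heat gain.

Treat each layer as a resistance in series:
  R_conv,in = 1/(hA) = 1/(43.0·31.3) = 7.430×10^-4 K/W
  R_aluminium = L/(kA) = 0.00208/(195·31.3) = 3.408×10^-7 K/W
  R_cellular glass = L/(kA) = 0.0660/(0.0583·31.3) = 0.03617 K/W
  R_conv,out = 1/(hA) = 1/(11.4·31.3) = 0.002803 K/W
ΣR = 7.430×10^-4 + 3.408×10^-7 + 0.03617 + 0.002803 = 0.03972 K/W
Q = ΔT/ΣR = (-23.3 °C − 15.6 °C)/0.03972 = -979 W
(Negative Q ⇒ heat flows inward; heat gain = 979 W.)

Q = 979 W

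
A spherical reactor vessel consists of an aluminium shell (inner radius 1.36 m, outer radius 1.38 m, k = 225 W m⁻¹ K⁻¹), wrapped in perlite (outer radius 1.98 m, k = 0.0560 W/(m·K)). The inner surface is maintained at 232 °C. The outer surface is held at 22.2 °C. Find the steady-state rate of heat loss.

Q = 672 W

Resistance network (inner→outer):
  R_aluminium = (1/1.36 − 1/1.38)/(4πk) = 0.01066/(4π·225) = 3.769×10^-6 K/W
  R_perlite = (1/1.38 − 1/1.98)/(4πk) = 0.2196/(4π·0.0560) = 0.3120 K/W
ΣR = 3.769×10^-6 + 0.3120 = 0.3120 K/W
Q = ΔT/ΣR = (232 °C − 22.2 °C)/0.3120 = 672 W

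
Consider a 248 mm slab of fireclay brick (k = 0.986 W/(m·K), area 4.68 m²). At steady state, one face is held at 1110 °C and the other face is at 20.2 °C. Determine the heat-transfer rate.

Q = kA·ΔT/L = 0.986 × 4.68 × |1110 °C − 20.2 °C| / 0.248 = 20300 W

Q = 20300 W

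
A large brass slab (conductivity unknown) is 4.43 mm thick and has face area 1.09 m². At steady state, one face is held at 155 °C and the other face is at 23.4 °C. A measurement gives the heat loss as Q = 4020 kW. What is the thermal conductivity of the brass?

k = 124 W/m·K

ΣR = ΔT/Q = |155 − 23.4|/4.02×10^6 = 3.274×10^-5 K/W
L/(kA) = 3.274×10^-5 ⇒ k = 0.00443/(3.274×10^-5·1.09) = 124 W/m·K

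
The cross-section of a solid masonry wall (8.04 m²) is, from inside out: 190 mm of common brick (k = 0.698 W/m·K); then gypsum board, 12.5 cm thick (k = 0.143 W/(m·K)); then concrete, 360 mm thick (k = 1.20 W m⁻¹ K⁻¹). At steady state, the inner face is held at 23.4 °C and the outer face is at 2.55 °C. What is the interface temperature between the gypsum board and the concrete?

T = 6.87 °C

Resistance network (inner→outer):
  R_common brick = L/(kA) = 0.190/(0.698·8.04) = 0.03386 K/W
  R_gypsum board = L/(kA) = 0.125/(0.143·8.04) = 0.1087 K/W
  R_concrete = L/(kA) = 0.360/(1.20·8.04) = 0.03731 K/W
ΣR = 0.03386 + 0.1087 + 0.03731 = 0.1799 K/W
Q = ΔT/ΣR = (23.4 °C − 2.55 °C)/0.1799 = 115.9 W
From the inner boundary to the gypsum board/concrete interface, ΣR_partial = 0.1426 K/W.
T_interface = T_in − Q·ΣR_partial = 23.4 °C − (115.9)(0.1426) = 6.87 °C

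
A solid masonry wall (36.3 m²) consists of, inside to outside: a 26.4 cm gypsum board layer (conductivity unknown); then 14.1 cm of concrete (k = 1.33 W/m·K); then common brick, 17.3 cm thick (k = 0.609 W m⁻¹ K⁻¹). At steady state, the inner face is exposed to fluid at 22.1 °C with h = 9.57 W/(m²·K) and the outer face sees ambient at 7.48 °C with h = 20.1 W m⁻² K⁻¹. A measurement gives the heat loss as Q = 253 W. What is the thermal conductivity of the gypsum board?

k = 0.170 W/m·K

ΣR = ΔT/Q = |22.1 − 7.48|/253 = 0.05779 K/W
Known resistances:
  R_conv,in = 1/(hA) = 1/(9.57·36.3) = 0.002879 K/W
  R_concrete = L/(kA) = 0.141/(1.33·36.3) = 0.002921 K/W
  R_common brick = L/(kA) = 0.173/(0.609·36.3) = 0.007826 K/W
  R_conv,out = 1/(hA) = 1/(20.1·36.3) = 0.001371 K/W
R_gypsum board = ΣR − ΣR_known = 0.05779 − 0.01500 = 0.04279 K/W
L/(kA) = 0.04279 ⇒ k = 0.264/(0.04279·36.3) = 0.170 W/m·K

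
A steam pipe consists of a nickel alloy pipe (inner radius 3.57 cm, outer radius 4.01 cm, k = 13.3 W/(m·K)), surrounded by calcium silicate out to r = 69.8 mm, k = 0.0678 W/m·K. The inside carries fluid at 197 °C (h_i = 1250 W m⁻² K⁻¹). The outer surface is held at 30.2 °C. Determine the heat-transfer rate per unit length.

Treat each layer as a resistance in series:
  R'_conv,in = 1/(2πr h) = 1/(2π·0.0357·1250) = 0.003566 m·K/W
  R'_nickel alloy = ln(0.0401/0.0357)/(2πk) = 0.1162/(2π·13.3) = 0.001391 m·K/W
  R'_calcium silicate = ln(0.0698/0.0401)/(2πk) = 0.5543/(2π·0.0678) = 1.301 m·K/W
ΣR = 0.003566 + 0.001391 + 1.301 = 1.306 m·K/W
Q' = ΔT/ΣR = (197 °C − 30.2 °C)/1.306 = 128 W/m

Q' = 128 W/m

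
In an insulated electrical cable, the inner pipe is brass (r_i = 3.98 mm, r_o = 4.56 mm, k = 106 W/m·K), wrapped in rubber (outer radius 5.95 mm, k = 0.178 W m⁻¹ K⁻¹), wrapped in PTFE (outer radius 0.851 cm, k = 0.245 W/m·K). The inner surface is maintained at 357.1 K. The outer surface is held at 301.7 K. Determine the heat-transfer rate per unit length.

Resistance network (inner→outer):
  R'_brass = ln(0.00456/0.00398)/(2πk) = 0.1360/(2π·106) = 2.043×10^-4 m·K/W
  R'_rubber = ln(0.00595/0.00456)/(2πk) = 0.2661/(2π·0.178) = 0.2379 m·K/W
  R'_PTFE = ln(0.00851/0.00595)/(2πk) = 0.3579/(2π·0.245) = 0.2325 m·K/W
ΣR = 2.043×10^-4 + 0.2379 + 0.2325 = 0.4706 m·K/W
Q' = ΔT/ΣR = (357.1 K − 301.7 K)/0.4706 = 118 W/m

Q' = 118 W/m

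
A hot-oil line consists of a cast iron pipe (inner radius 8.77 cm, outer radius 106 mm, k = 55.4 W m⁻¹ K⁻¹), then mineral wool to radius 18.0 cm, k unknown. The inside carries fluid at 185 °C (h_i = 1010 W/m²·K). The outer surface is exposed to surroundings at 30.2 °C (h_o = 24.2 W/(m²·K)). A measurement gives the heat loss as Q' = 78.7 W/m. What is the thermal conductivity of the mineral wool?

ΣR = ΔT/Q' = |185 − 30.2|/78.7 = 1.967 m·K/W
Known resistances:
  R'_conv,in = 1/(2πr h) = 1/(2π·0.0877·1010) = 0.001797 m·K/W
  R'_cast iron = ln(0.106/0.0877)/(2πk) = 0.1895/(2π·55.4) = 5.445×10^-4 m·K/W
  R'_conv,out = 1/(2πr h) = 1/(2π·0.180·24.2) = 0.03654 m·K/W
R_mineral wool = ΣR − ΣR_known = 1.967 − 0.03888 = 1.928 m·K/W
ln(r₂/r₁)/(2πk) = 1.928 ⇒ k = 0.5295/(2π·1.928) = 0.0437 W/m·K

k = 0.0437 W/m·K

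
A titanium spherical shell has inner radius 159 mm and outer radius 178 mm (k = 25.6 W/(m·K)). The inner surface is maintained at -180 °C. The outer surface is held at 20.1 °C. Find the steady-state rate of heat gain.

Q = 4πk·ΔT/(1/r₁ − 1/r₂) = 4π × 25.6 × 200.1 / (1/0.159 − 1/0.178) = 95900 W

Q = 95900 W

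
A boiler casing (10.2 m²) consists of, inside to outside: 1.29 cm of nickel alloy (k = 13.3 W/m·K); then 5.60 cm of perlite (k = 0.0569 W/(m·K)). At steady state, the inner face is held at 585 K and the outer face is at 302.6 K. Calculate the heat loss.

Q = 2920 W

Series thermal resistances, inner to outer:
  R_nickel alloy = L/(kA) = 0.0129/(13.3·10.2) = 9.509×10^-5 K/W
  R_perlite = L/(kA) = 0.0560/(0.0569·10.2) = 0.09649 K/W
ΣR = 9.509×10^-5 + 0.09649 = 0.09659 K/W
Q = ΔT/ΣR = (585 K − 302.6 K)/0.09659 = 2920 W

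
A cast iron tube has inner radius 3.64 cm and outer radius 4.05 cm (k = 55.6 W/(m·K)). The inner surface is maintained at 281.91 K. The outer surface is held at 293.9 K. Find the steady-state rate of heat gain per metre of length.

Q' = 2πk·ΔT/ln(r₂/r₁) = 2π × 55.6 × 11.99 / ln(0.0405/0.0364) = 39200 W/m

Q' = 39.2 kW/m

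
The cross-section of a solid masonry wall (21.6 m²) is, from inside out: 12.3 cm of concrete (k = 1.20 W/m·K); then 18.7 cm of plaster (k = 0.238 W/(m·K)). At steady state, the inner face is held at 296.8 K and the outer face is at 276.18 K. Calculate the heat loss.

Q = 501 W

Resistance network (inner→outer):
  R_concrete = L/(kA) = 0.123/(1.20·21.6) = 0.004745 K/W
  R_plaster = L/(kA) = 0.187/(0.238·21.6) = 0.03638 K/W
ΣR = 0.004745 + 0.03638 = 0.04113 K/W
Q = ΔT/ΣR = (296.8 K − 276.18 K)/0.04113 = 501 W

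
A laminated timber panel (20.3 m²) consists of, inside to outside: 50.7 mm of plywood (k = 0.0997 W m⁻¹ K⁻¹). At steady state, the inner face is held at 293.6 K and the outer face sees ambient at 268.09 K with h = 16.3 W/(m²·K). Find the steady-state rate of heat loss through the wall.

Q = 909 W

Treat each layer as a resistance in series:
  R_plywood = L/(kA) = 0.0507/(0.0997·20.3) = 0.02505 K/W
  R_conv,out = 1/(hA) = 1/(16.3·20.3) = 0.003022 K/W
ΣR = 0.02505 + 0.003022 = 0.02807 K/W
Q = ΔT/ΣR = (293.6 K − 268.09 K)/0.02807 = 909 W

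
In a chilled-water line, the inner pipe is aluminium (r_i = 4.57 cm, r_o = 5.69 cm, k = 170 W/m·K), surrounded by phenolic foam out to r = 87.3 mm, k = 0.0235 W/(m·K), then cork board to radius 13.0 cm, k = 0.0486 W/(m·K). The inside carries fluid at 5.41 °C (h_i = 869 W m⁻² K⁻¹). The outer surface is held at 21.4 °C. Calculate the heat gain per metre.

Resistance network (inner→outer):
  R'_conv,in = 1/(2πr h) = 1/(2π·0.0457·869) = 0.004008 m·K/W
  R'_aluminium = ln(0.0569/0.0457)/(2πk) = 0.2192/(2π·170) = 2.052×10^-4 m·K/W
  R'_phenolic foam = ln(0.0873/0.0569)/(2πk) = 0.4281/(2π·0.0235) = 2.899 m·K/W
  R'_cork board = ln(0.130/0.0873)/(2πk) = 0.3982/(2π·0.0486) = 1.304 m·K/W
ΣR = 0.004008 + 2.052×10^-4 + 2.899 + 1.304 = 4.207 m·K/W
Q' = ΔT/ΣR = (5.41 °C − 21.4 °C)/4.207 = -3.80 W/m
(Negative Q' ⇒ heat flows inward; heat gain = 3.80 W/m.)

Q' = 3.80 W/m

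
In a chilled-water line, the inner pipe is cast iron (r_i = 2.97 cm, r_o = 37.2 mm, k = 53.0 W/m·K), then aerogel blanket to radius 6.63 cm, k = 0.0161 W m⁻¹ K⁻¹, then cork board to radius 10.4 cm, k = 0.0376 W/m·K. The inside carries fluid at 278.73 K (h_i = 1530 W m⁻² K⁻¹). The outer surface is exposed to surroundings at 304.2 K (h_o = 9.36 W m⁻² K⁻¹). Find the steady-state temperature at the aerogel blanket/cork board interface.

Treat each layer as a resistance in series:
  R'_conv,in = 1/(2πr h) = 1/(2π·0.0297·1530) = 0.003502 m·K/W
  R'_cast iron = ln(0.0372/0.0297)/(2πk) = 0.2252/(2π·53.0) = 6.761×10^-4 m·K/W
  R'_aerogel blanket = ln(0.0663/0.0372)/(2πk) = 0.5779/(2π·0.0161) = 5.713 m·K/W
  R'_cork board = ln(0.104/0.0663)/(2πk) = 0.4502/(2π·0.0376) = 1.906 m·K/W
  R'_conv,out = 1/(2πr h) = 1/(2π·0.104·9.36) = 0.1635 m·K/W
ΣR = 0.003502 + 6.761×10^-4 + 5.713 + 1.906 + 0.1635 = 7.787 m·K/W
Q' = ΔT/ΣR = (278.73 K − 304.2 K)/7.787 = -3.271 W/m
From the inner boundary to the aerogel blanket/cork board interface, ΣR_partial = 5.717 m·K/W.
T_interface = T_in − Q'·ΣR_partial = 278.73 K − (-3.271)(5.717) = 297.4 K

T = 297.4 K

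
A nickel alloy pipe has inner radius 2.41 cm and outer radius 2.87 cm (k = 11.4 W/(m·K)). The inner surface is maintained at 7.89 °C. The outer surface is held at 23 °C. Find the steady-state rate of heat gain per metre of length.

Q' = 6200 W/m

Q' = 2πk·ΔT/ln(r₂/r₁) = 2π × 11.4 × 15.11 / ln(0.0287/0.0241) = 6200 W/m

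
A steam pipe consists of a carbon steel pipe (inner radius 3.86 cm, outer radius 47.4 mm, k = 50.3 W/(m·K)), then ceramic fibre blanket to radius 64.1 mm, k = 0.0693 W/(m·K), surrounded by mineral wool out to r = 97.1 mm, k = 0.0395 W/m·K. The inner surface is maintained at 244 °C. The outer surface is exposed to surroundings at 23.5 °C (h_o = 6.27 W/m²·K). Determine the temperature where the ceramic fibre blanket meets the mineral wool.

T = 186 °C

Resistance network (inner→outer):
  R'_carbon steel = ln(0.0474/0.0386)/(2πk) = 0.2054/(2π·50.3) = 6.498×10^-4 m·K/W
  R'_ceramic fibre blanket = ln(0.0641/0.0474)/(2πk) = 0.3018/(2π·0.0693) = 0.6932 m·K/W
  R'_mineral wool = ln(0.0971/0.0641)/(2πk) = 0.4153/(2π·0.0395) = 1.673 m·K/W
  R'_conv,out = 1/(2πr h) = 1/(2π·0.0971·6.27) = 0.2614 m·K/W
ΣR = 6.498×10^-4 + 0.6932 + 1.673 + 0.2614 = 2.628 m·K/W
Q' = ΔT/ΣR = (244 °C − 23.5 °C)/2.628 = 83.90 W/m
From the inner boundary to the ceramic fibre blanket/mineral wool interface, ΣR_partial = 0.6938 m·K/W.
T_interface = T_in − Q'·ΣR_partial = 244 °C − (83.90)(0.6938) = 186 °C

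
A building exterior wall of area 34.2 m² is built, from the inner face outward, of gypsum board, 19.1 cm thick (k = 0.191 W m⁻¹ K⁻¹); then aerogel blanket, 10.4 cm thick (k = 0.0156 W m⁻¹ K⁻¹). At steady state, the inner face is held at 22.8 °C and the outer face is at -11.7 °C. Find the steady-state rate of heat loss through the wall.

Treat each layer as a resistance in series:
  R_gypsum board = L/(kA) = 0.191/(0.191·34.2) = 0.02924 K/W
  R_aerogel blanket = L/(kA) = 0.104/(0.0156·34.2) = 0.1949 K/W
ΣR = 0.02924 + 0.1949 = 0.2241 K/W
Q = ΔT/ΣR = (22.8 °C − -11.7 °C)/0.2241 = 154 W

Q = 154 W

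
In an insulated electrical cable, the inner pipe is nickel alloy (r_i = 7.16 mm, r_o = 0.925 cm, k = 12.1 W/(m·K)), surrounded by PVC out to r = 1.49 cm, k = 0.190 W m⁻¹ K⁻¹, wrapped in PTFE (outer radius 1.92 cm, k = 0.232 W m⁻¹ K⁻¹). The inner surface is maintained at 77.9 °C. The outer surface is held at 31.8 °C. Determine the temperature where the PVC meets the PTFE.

T = 45.7 °C

Treat each layer as a resistance in series:
  R'_nickel alloy = ln(0.00925/0.00716)/(2πk) = 0.2561/(2π·12.1) = 0.003369 m·K/W
  R'_PVC = ln(0.0149/0.00925)/(2πk) = 0.4767/(2π·0.190) = 0.3993 m·K/W
  R'_PTFE = ln(0.0192/0.0149)/(2πk) = 0.2535/(2π·0.232) = 0.1739 m·K/W
ΣR = 0.003369 + 0.3993 + 0.1739 = 0.5766 m·K/W
Q' = ΔT/ΣR = (77.9 °C − 31.8 °C)/0.5766 = 79.95 W/m
From the inner boundary to the PVC/PTFE interface, ΣR_partial = 0.4027 m·K/W.
T_interface = T_in − Q'·ΣR_partial = 77.9 °C − (79.95)(0.4027) = 45.7 °C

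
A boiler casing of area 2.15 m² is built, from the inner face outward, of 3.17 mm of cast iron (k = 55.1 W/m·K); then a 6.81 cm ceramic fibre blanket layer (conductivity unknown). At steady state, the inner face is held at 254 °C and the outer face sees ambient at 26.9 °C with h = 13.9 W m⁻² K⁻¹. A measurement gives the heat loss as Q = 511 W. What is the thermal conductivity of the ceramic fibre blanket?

k = 0.0771 W/m·K

ΣR = ΔT/Q = |254 − 26.9|/511 = 0.4444 K/W
Known resistances:
  R_cast iron = L/(kA) = 0.00317/(55.1·2.15) = 2.676×10^-5 K/W
  R_conv,out = 1/(hA) = 1/(13.9·2.15) = 0.03346 K/W
R_ceramic fibre blanket = ΣR − ΣR_known = 0.4444 − 0.03349 = 0.4109 K/W
L/(kA) = 0.4109 ⇒ k = 0.0681/(0.4109·2.15) = 0.0771 W/m·K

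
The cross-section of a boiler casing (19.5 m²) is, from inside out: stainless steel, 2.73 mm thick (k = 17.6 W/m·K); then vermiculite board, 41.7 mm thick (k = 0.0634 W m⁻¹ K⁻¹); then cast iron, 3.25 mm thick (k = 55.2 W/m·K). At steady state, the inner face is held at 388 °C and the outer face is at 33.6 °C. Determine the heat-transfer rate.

Series thermal resistances, inner to outer:
  R_stainless steel = L/(kA) = 0.00273/(17.6·19.5) = 7.955×10^-6 K/W
  R_vermiculite board = L/(kA) = 0.0417/(0.0634·19.5) = 0.03373 K/W
  R_cast iron = L/(kA) = 0.00325/(55.2·19.5) = 3.019×10^-6 K/W
ΣR = 7.955×10^-6 + 0.03373 + 3.019×10^-6 = 0.03374 K/W
Q = ΔT/ΣR = (388 °C − 33.6 °C)/0.03374 = 10500 W

Q = 10.5 kW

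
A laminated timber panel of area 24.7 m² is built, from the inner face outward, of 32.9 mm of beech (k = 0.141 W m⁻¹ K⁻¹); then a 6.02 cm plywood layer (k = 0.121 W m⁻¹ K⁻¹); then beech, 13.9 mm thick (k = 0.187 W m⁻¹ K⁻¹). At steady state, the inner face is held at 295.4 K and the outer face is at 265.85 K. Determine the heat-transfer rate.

Treat each layer as a resistance in series:
  R_beech = L/(kA) = 0.0329/(0.141·24.7) = 0.009447 K/W
  R_plywood = L/(kA) = 0.0602/(0.121·24.7) = 0.02014 K/W
  R_beech = L/(kA) = 0.0139/(0.187·24.7) = 0.003009 K/W
ΣR = 0.009447 + 0.02014 + 0.003009 = 0.03260 K/W
Q = ΔT/ΣR = (295.4 K − 265.85 K)/0.03260 = 906 W

Q = 906 W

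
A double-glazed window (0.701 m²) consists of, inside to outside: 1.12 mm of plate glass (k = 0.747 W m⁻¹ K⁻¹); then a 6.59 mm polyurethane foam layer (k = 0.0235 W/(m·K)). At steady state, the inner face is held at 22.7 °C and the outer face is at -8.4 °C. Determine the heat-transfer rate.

Q = 77.3 W

Series thermal resistances, inner to outer:
  R_plate glass = L/(kA) = 0.00112/(0.747·0.701) = 0.002139 K/W
  R_polyurethane foam = L/(kA) = 0.00659/(0.0235·0.701) = 0.4000 K/W
ΣR = 0.002139 + 0.4000 = 0.4021 K/W
Q = ΔT/ΣR = (22.7 °C − -8.4 °C)/0.4021 = 77.3 W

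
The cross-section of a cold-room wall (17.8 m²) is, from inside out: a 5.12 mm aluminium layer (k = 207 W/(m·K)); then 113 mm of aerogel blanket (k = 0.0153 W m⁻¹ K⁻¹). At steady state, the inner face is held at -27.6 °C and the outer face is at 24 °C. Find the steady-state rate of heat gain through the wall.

Q = 124 W

Treat each layer as a resistance in series:
  R_aluminium = L/(kA) = 0.00512/(207·17.8) = 1.390×10^-6 K/W
  R_aerogel blanket = L/(kA) = 0.113/(0.0153·17.8) = 0.4149 K/W
ΣR = 1.390×10^-6 + 0.4149 = 0.4149 K/W
Q = ΔT/ΣR = (-27.6 °C − 24 °C)/0.4149 = -124 W
(Negative Q ⇒ heat flows inward; heat gain = 124 W.)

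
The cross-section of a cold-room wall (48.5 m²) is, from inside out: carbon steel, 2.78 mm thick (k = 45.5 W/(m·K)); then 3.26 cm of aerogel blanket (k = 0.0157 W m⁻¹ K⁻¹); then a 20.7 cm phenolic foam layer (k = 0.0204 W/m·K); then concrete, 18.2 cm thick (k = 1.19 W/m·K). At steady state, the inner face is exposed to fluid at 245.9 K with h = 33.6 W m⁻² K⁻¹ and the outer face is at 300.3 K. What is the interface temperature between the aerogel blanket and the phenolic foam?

T = 255.1 K

Series thermal resistances, inner to outer:
  R_conv,in = 1/(hA) = 1/(33.6·48.5) = 6.136×10^-4 K/W
  R_carbon steel = L/(kA) = 0.00278/(45.5·48.5) = 1.260×10^-6 K/W
  R_aerogel blanket = L/(kA) = 0.0326/(0.0157·48.5) = 0.04281 K/W
  R_phenolic foam = L/(kA) = 0.207/(0.0204·48.5) = 0.2092 K/W
  R_concrete = L/(kA) = 0.182/(1.19·48.5) = 0.003153 K/W
ΣR = 6.136×10^-4 + 1.260×10^-6 + 0.04281 + 0.2092 + 0.003153 = 0.2558 K/W
Q = ΔT/ΣR = (245.9 K − 300.3 K)/0.2558 = -212.7 W
From the inner boundary to the aerogel blanket/phenolic foam interface, ΣR_partial = 0.04342 K/W.
T_interface = T_in − Q·ΣR_partial = 245.9 K − (-212.7)(0.04342) = 255.1 K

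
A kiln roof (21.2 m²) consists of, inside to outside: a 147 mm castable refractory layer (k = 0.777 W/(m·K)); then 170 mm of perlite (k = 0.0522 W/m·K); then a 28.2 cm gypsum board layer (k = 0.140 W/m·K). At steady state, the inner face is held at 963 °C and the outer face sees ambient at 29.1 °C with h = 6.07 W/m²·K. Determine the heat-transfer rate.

Q = 3520 W

Series thermal resistances, inner to outer:
  R_castable refractory = L/(kA) = 0.147/(0.777·21.2) = 0.008924 K/W
  R_perlite = L/(kA) = 0.170/(0.0522·21.2) = 0.1536 K/W
  R_gypsum board = L/(kA) = 0.282/(0.140·21.2) = 0.09501 K/W
  R_conv,out = 1/(hA) = 1/(6.07·21.2) = 0.007771 K/W
ΣR = 0.008924 + 0.1536 + 0.09501 + 0.007771 = 0.2653 K/W
Q = ΔT/ΣR = (963 °C − 29.1 °C)/0.2653 = 3520 W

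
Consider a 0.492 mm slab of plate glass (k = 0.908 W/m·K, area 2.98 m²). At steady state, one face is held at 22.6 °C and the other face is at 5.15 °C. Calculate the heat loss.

Q = 96.0 kW

Q = kA·ΔT/L = 0.908 × 2.98 × |22.6 °C − 5.15 °C| / 4.92×10^-4 = 96000 W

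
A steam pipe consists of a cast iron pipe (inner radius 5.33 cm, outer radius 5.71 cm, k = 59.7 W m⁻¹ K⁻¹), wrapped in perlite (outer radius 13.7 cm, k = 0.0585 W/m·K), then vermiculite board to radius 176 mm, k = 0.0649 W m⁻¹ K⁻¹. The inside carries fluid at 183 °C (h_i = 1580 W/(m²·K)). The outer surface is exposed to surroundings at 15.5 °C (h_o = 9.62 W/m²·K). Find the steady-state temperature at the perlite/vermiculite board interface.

T = 53.9 °C

Series thermal resistances, inner to outer:
  R'_conv,in = 1/(2πr h) = 1/(2π·0.0533·1580) = 0.001890 m·K/W
  R'_cast iron = ln(0.0571/0.0533)/(2πk) = 0.06887/(2π·59.7) = 1.836×10^-4 m·K/W
  R'_perlite = ln(0.137/0.0571)/(2πk) = 0.8752/(2π·0.0585) = 2.381 m·K/W
  R'_vermiculite board = ln(0.176/0.137)/(2πk) = 0.2505/(2π·0.0649) = 0.6143 m·K/W
  R'_conv,out = 1/(2πr h) = 1/(2π·0.176·9.62) = 0.09400 m·K/W
ΣR = 0.001890 + 1.836×10^-4 + 2.381 + 0.6143 + 0.09400 = 3.091 m·K/W
Q' = ΔT/ΣR = (183 °C − 15.5 °C)/3.091 = 54.19 W/m
From the inner boundary to the perlite/vermiculite board interface, ΣR_partial = 2.383 m·K/W.
T_interface = T_in − Q'·ΣR_partial = 183 °C − (54.19)(2.383) = 53.9 °C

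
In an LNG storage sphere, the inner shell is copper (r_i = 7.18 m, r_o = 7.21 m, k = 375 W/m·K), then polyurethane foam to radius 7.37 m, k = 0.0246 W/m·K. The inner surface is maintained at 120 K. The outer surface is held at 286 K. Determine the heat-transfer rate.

Q = 17000 W

Treat each layer as a resistance in series:
  R_copper = (1/7.18 − 1/7.21)/(4πk) = 5.795×10^-4/(4π·375) = 1.230×10^-7 K/W
  R_polyurethane foam = (1/7.21 − 1/7.37)/(4πk) = 0.003011/(4π·0.0246) = 0.009740 K/W
ΣR = 1.230×10^-7 + 0.009740 = 0.009740 K/W
Q = ΔT/ΣR = (120 K − 286 K)/0.009740 = -17000 W
(Negative Q ⇒ heat flows inward; heat gain = 17000 W.)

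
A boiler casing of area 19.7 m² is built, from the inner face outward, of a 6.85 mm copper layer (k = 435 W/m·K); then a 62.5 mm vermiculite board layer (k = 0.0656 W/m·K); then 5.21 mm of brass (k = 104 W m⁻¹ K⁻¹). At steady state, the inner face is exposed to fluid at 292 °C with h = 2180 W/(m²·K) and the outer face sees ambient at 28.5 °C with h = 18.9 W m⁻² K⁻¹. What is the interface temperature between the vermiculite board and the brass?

T = 42.4 °C

Resistance network (inner→outer):
  R_conv,in = 1/(hA) = 1/(2180·19.7) = 2.329×10^-5 K/W
  R_copper = L/(kA) = 0.00685/(435·19.7) = 7.993×10^-7 K/W
  R_vermiculite board = L/(kA) = 0.0625/(0.0656·19.7) = 0.04836 K/W
  R_brass = L/(kA) = 0.00521/(104·19.7) = 2.543×10^-6 K/W
  R_conv,out = 1/(hA) = 1/(18.9·19.7) = 0.002686 K/W
ΣR = 2.329×10^-5 + 7.993×10^-7 + 0.04836 + 2.543×10^-6 + 0.002686 = 0.05107 K/W
Q = ΔT/ΣR = (292 °C − 28.5 °C)/0.05107 = 5160 W
From the inner boundary to the vermiculite board/brass interface, ΣR_partial = 0.04838 K/W.
T_interface = T_in − Q·ΣR_partial = 292 °C − (5160)(0.04838) = 42.4 °C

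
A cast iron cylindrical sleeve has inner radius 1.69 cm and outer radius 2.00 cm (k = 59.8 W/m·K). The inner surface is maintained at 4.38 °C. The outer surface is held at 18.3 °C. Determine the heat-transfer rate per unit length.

Q' = 31100 W/m

Q' = 2πk·ΔT/ln(r₂/r₁) = 2π × 59.8 × 13.92 / ln(0.0200/0.0169) = 31100 W/m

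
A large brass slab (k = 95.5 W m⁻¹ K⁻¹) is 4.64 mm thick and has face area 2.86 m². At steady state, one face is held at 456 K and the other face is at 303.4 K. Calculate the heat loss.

Q = kA·ΔT/L = 95.5 × 2.86 × |456 K − 303.4 K| / 0.00464 = 8.98×10^6 W

Q = 8980 kW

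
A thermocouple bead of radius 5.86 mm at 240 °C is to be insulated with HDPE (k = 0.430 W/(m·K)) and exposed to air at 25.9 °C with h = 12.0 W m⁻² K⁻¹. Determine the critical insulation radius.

r_cr = 7.17 cm

For a sphere, r_cr = 2k_ins/h = 2·0.430/12.0 = 0.0717 m = 7.17 cm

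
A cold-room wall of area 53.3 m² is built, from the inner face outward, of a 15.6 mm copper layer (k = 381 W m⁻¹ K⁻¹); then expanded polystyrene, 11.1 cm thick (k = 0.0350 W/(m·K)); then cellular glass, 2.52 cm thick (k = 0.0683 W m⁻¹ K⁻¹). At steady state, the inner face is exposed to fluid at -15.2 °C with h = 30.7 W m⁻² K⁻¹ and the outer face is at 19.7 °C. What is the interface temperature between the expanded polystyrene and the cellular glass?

Treat each layer as a resistance in series:
  R_conv,in = 1/(hA) = 1/(30.7·53.3) = 6.111×10^-4 K/W
  R_copper = L/(kA) = 0.0156/(381·53.3) = 7.682×10^-7 K/W
  R_expanded polystyrene = L/(kA) = 0.111/(0.0350·53.3) = 0.05950 K/W
  R_cellular glass = L/(kA) = 0.0252/(0.0683·53.3) = 0.006922 K/W
ΣR = 6.111×10^-4 + 7.682×10^-7 + 0.05950 + 0.006922 = 0.06703 K/W
Q = ΔT/ΣR = (-15.2 °C − 19.7 °C)/0.06703 = -520.7 W
From the inner boundary to the expanded polystyrene/cellular glass interface, ΣR_partial = 0.06011 K/W.
T_interface = T_in − Q·ΣR_partial = -15.2 °C − (-520.7)(0.06011) = 16.1 °C

T = 16.1 °C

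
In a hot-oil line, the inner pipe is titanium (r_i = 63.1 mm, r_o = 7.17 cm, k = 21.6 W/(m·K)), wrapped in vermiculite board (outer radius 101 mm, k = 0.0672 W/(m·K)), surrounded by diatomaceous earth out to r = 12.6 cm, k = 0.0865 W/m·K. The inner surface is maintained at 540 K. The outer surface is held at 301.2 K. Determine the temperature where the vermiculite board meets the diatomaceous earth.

Series thermal resistances, inner to outer:
  R'_titanium = ln(0.0717/0.0631)/(2πk) = 0.1278/(2π·21.6) = 9.414×10^-4 m·K/W
  R'_vermiculite board = ln(0.101/0.0717)/(2πk) = 0.3426/(2π·0.0672) = 0.8115 m·K/W
  R'_diatomaceous earth = ln(0.126/0.101)/(2πk) = 0.2212/(2π·0.0865) = 0.4069 m·K/W
ΣR = 9.414×10^-4 + 0.8115 + 0.4069 = 1.219 m·K/W
Q' = ΔT/ΣR = (540 K − 301.2 K)/1.219 = 195.9 W/m
From the inner boundary to the vermiculite board/diatomaceous earth interface, ΣR_partial = 0.8124 m·K/W.
T_interface = T_in − Q'·ΣR_partial = 540 K − (195.9)(0.8124) = 381 K

T = 381 K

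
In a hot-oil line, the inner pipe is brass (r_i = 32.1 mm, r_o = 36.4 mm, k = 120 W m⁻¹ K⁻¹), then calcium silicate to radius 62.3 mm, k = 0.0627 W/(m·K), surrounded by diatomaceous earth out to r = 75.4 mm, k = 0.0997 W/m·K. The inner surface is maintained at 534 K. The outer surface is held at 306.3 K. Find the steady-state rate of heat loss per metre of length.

Series thermal resistances, inner to outer:
  R'_brass = ln(0.0364/0.0321)/(2πk) = 0.1257/(2π·120) = 1.667×10^-4 m·K/W
  R'_calcium silicate = ln(0.0623/0.0364)/(2πk) = 0.5374/(2π·0.0627) = 1.364 m·K/W
  R'_diatomaceous earth = ln(0.0754/0.0623)/(2πk) = 0.1908/(2π·0.0997) = 0.3047 m·K/W
ΣR = 1.667×10^-4 + 1.364 + 0.3047 = 1.669 m·K/W
Q' = ΔT/ΣR = (534 K − 306.3 K)/1.669 = 136 W/m

Q' = 136 W/m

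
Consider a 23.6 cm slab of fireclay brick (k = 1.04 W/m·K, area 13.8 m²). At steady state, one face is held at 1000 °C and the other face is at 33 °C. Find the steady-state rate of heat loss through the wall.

Q = 58.8 kW

Q = kA·ΔT/L = 1.04 × 13.8 × |1000 °C − 33 °C| / 0.236 = 58800 W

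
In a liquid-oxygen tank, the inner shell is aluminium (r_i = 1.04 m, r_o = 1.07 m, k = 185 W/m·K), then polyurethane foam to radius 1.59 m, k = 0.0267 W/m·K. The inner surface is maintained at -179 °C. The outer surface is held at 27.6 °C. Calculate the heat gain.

Treat each layer as a resistance in series:
  R_aluminium = (1/1.04 − 1/1.07)/(4πk) = 0.02696/(4π·185) = 1.160×10^-5 K/W
  R_polyurethane foam = (1/1.07 − 1/1.59)/(4πk) = 0.3056/(4π·0.0267) = 0.9110 K/W
ΣR = 1.160×10^-5 + 0.9110 = 0.9110 K/W
Q = ΔT/ΣR = (-179 °C − 27.6 °C)/0.9110 = -227 W
(Negative Q ⇒ heat flows inward; heat gain = 227 W.)

Q = 227 W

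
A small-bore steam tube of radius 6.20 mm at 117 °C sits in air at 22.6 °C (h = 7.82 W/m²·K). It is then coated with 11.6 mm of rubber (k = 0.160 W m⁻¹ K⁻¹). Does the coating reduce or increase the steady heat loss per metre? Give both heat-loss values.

increases: 28.8 → 43.1 W/m

Critical radius for a cylinder: r_cr = k/h = 0.0205 m = 2.05 cm.
Outer radius after coating: r₂ = 0.00620 + 0.0116 = 0.01780 m.
Since r₁ < r_cr and r₂ ≤ r_cr, the coating moves toward the maximum at r_cr — heat loss rises.
Bare: R = 1/(2πr₁h) = 3.283 m·K/W; Q = 94.4/3.283 = 28.8 W/m.
Coated: R = R_cond + R_conv = 2.192 m·K/W; Q = 94.4/2.192 = 43.1 W/m.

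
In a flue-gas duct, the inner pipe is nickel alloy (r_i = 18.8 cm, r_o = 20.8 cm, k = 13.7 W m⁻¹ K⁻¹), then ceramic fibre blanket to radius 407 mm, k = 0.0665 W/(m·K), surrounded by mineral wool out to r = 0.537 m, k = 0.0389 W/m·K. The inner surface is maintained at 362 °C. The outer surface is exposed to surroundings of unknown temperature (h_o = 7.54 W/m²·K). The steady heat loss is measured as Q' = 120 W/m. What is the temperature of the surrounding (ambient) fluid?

T_out = 28.3 °C

Series resistances:
  R'_nickel alloy = ln(0.208/0.188)/(2πk) = 0.1011/(2π·13.7) = 0.001174 m·K/W
  R'_ceramic fibre blanket = ln(0.407/0.208)/(2πk) = 0.6713/(2π·0.0665) = 1.607 m·K/W
  R'_mineral wool = ln(0.537/0.407)/(2πk) = 0.2772/(2π·0.0389) = 1.134 m·K/W
  R'_conv,out = 1/(2πr h) = 1/(2π·0.537·7.54) = 0.03931 m·K/W
ΣR = 2.781 m·K/W
ΔT = Q'·ΣR = 120 × 2.781 = 333.7 K
Heat flows outward, so T_out = T_in − ΔT = 362 − 333.7 = 28.3 °C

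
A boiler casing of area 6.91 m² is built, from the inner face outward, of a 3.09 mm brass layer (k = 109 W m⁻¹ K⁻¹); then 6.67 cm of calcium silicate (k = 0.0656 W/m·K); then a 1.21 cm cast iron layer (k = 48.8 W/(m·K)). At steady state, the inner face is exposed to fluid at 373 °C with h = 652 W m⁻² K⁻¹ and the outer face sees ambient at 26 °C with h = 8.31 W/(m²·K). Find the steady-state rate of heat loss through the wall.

Treat each layer as a resistance in series:
  R_conv,in = 1/(hA) = 1/(652·6.91) = 2.220×10^-4 K/W
  R_brass = L/(kA) = 0.00309/(109·6.91) = 4.103×10^-6 K/W
  R_calcium silicate = L/(kA) = 0.0667/(0.0656·6.91) = 0.1471 K/W
  R_cast iron = L/(kA) = 0.0121/(48.8·6.91) = 3.588×10^-5 K/W
  R_conv,out = 1/(hA) = 1/(8.31·6.91) = 0.01741 K/W
ΣR = 2.220×10^-4 + 4.103×10^-6 + 0.1471 + 3.588×10^-5 + 0.01741 = 0.1648 K/W
Q = ΔT/ΣR = (373 °C − 26 °C)/0.1648 = 2110 W

Q = 2.11 kW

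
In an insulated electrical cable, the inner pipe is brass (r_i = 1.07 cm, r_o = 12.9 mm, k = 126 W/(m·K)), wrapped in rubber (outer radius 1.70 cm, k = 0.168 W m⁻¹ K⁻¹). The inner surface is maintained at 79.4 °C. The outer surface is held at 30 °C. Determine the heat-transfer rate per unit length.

Treat each layer as a resistance in series:
  R'_brass = ln(0.0129/0.0107)/(2πk) = 0.1870/(2π·126) = 2.362×10^-4 m·K/W
  R'_rubber = ln(0.0170/0.0129)/(2πk) = 0.2760/(2π·0.168) = 0.2615 m·K/W
ΣR = 2.362×10^-4 + 0.2615 = 0.2617 m·K/W
Q' = ΔT/ΣR = (79.4 °C − 30 °C)/0.2617 = 189 W/m

Q' = 189 W/m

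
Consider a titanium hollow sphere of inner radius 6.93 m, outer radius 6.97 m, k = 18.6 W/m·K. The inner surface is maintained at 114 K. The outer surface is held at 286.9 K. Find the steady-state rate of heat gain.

Q = 4.88×10^7 W

Q = 4πk·ΔT/(1/r₁ − 1/r₂) = 4π × 18.6 × 172.9 / (1/6.93 − 1/6.97) = 4.88×10^7 W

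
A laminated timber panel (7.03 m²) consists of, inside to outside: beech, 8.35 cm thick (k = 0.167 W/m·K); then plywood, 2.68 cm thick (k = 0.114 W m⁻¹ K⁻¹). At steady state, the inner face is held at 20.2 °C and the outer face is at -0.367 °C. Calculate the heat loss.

Q = 197 W

Treat each layer as a resistance in series:
  R_beech = L/(kA) = 0.0835/(0.167·7.03) = 0.07112 K/W
  R_plywood = L/(kA) = 0.0268/(0.114·7.03) = 0.03344 K/W
ΣR = 0.07112 + 0.03344 = 0.1046 K/W
Q = ΔT/ΣR = (20.2 °C − -0.367 °C)/0.1046 = 197 W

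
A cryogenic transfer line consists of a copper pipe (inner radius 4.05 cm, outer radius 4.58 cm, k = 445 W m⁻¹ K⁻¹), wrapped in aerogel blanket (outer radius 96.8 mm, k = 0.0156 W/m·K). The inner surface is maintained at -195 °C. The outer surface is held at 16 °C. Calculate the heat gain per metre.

Q' = 27.6 W/m

Series thermal resistances, inner to outer:
  R'_copper = ln(0.0458/0.0405)/(2πk) = 0.1230/(2π·445) = 4.398×10^-5 m·K/W
  R'_aerogel blanket = ln(0.0968/0.0458)/(2πk) = 0.7484/(2π·0.0156) = 7.635 m·K/W
ΣR = 4.398×10^-5 + 7.635 = 7.635 m·K/W
Q' = ΔT/ΣR = (-195 °C − 16 °C)/7.635 = -27.6 W/m
(Negative Q' ⇒ heat flows inward; heat gain = 27.6 W/m.)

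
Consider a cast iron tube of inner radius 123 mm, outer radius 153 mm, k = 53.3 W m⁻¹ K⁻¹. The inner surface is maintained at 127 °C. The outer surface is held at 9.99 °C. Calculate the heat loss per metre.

Q' = 180 kW/m

Q' = 2πk·ΔT/ln(r₂/r₁) = 2π × 53.3 × 117.01 / ln(0.153/0.123) = 1.80×10^5 W/m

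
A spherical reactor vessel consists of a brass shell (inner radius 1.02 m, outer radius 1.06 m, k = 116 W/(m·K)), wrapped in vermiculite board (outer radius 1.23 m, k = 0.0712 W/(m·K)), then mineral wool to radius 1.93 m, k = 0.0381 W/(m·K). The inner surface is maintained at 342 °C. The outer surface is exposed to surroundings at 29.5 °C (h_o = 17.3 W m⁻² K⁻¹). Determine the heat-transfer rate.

Q = 410 W

Series thermal resistances, inner to outer:
  R_brass = (1/1.02 − 1/1.06)/(4πk) = 0.03700/(4π·116) = 2.538×10^-5 K/W
  R_vermiculite board = (1/1.06 − 1/1.23)/(4πk) = 0.1304/(4π·0.0712) = 0.1457 K/W
  R_mineral wool = (1/1.23 − 1/1.93)/(4πk) = 0.2949/(4π·0.0381) = 0.6159 K/W
  R_conv,out = 1/(4πr²h) = 1/(4π·1.93²·17.3) = 0.001235 K/W
ΣR = 2.538×10^-5 + 0.1457 + 0.6159 + 0.001235 = 0.7629 K/W
Q = ΔT/ΣR = (342 °C − 29.5 °C)/0.7629 = 410 W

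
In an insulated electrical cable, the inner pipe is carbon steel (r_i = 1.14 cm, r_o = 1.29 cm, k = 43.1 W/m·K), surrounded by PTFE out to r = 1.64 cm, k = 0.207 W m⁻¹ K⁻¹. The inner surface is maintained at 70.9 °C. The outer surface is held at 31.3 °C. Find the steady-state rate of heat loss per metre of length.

Q' = 214 W/m

Resistance network (inner→outer):
  R'_carbon steel = ln(0.0129/0.0114)/(2πk) = 0.1236/(2π·43.1) = 4.565×10^-4 m·K/W
  R'_PTFE = ln(0.0164/0.0129)/(2πk) = 0.2401/(2π·0.207) = 0.1846 m·K/W
ΣR = 4.565×10^-4 + 0.1846 = 0.1851 m·K/W
Q' = ΔT/ΣR = (70.9 °C − 31.3 °C)/0.1851 = 214 W/m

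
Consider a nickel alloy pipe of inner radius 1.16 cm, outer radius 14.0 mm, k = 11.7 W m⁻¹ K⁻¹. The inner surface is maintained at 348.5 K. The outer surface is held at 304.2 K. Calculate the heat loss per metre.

Q' = 17.3 kW/m

Q' = 2πk·ΔT/ln(r₂/r₁) = 2π × 11.7 × 44.3 / ln(0.0140/0.0116) = 17300 W/m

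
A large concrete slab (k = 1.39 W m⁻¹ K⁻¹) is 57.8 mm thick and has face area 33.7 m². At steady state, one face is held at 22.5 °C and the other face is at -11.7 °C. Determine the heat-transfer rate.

Q = 27700 W

Q = kA·ΔT/L = 1.39 × 33.7 × |22.5 °C − -11.7 °C| / 0.0578 = 27700 W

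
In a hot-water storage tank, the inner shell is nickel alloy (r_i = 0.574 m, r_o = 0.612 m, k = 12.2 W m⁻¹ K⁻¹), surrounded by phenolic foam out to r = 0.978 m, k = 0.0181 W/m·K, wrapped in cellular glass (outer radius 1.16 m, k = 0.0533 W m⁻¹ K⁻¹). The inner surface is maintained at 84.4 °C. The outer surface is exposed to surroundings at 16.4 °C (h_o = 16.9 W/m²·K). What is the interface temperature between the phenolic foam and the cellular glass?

Resistance network (inner→outer):
  R_nickel alloy = (1/0.574 − 1/0.612)/(4πk) = 0.1082/(4π·12.2) = 7.056×10^-4 K/W
  R_phenolic foam = (1/0.612 − 1/0.978)/(4πk) = 0.6115/(4π·0.0181) = 2.688 K/W
  R_cellular glass = (1/0.978 − 1/1.16)/(4πk) = 0.1604/(4π·0.0533) = 0.2395 K/W
  R_conv,out = 1/(4πr²h) = 1/(4π·1.16²·16.9) = 0.003499 K/W
ΣR = 7.056×10^-4 + 2.688 + 0.2395 + 0.003499 = 2.932 K/W
Q = ΔT/ΣR = (84.4 °C − 16.4 °C)/2.932 = 23.19 W
From the inner boundary to the phenolic foam/cellular glass interface, ΣR_partial = 2.689 K/W.
T_interface = T_in − Q·ΣR_partial = 84.4 °C − (23.19)(2.689) = 22.0 °C

T = 22.0 °C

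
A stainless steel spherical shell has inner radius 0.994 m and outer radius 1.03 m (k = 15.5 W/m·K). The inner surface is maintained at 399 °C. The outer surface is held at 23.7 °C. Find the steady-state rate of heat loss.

Q = 4πk·ΔT/(1/r₁ − 1/r₂) = 4π × 15.5 × 375.3 / (1/0.994 − 1/1.03) = 2.08×10^6 W

Q = 2.08×10^6 W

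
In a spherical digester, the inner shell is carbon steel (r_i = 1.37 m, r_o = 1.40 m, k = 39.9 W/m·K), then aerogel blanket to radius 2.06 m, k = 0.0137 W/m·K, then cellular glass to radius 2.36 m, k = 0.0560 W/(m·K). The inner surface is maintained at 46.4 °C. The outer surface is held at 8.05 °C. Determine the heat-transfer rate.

Q = 27.1 W

Series thermal resistances, inner to outer:
  R_carbon steel = (1/1.37 − 1/1.40)/(4πk) = 0.01564/(4π·39.9) = 3.120×10^-5 K/W
  R_aerogel blanket = (1/1.40 − 1/2.06)/(4πk) = 0.2288/(4π·0.0137) = 1.329 K/W
  R_cellular glass = (1/2.06 − 1/2.36)/(4πk) = 0.06171/(4π·0.0560) = 0.08769 K/W
ΣR = 3.120×10^-5 + 1.329 + 0.08769 = 1.417 K/W
Q = ΔT/ΣR = (46.4 °C − 8.05 °C)/1.417 = 27.1 W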